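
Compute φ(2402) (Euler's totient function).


2402 = 2 × 1201
Prime factors: 2, 1201
φ(2402) = 2402 × (1-1/2) × (1-1/1201)
= 2402 × 1/2 × 1200/1201 = 1200

φ(2402) = 1200


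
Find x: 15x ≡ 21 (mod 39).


GCD(15, 39) = 3 divides 21
Divide: 5x ≡ 7 (mod 13)
x ≡ 4 (mod 13)


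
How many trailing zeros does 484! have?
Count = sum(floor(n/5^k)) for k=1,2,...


floor(484/5) = 96
floor(484/25) = 19
floor(484/125) = 3
Total = 118

118 trailing zeros


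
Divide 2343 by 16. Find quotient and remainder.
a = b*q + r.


2343 = 16 * 146 + 7
Check: 2336 + 7 = 2343

q = 146, r = 7


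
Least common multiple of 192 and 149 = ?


GCD(192, 149) = 1
LCM = 192*149/1 = 28608/1 = 28608

LCM = 28608


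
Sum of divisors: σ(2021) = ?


Divisors of 2021: 1, 43, 47, 2021
Sum = 1 + 43 + 47 + 2021 = 2112

σ(2021) = 2112


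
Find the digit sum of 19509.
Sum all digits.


1 + 9 + 5 + 0 + 9 = 24


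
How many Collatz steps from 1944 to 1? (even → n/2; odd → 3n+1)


1944 → 972 → 486 → 243 → 730 → 365 → 1096 → 548 → 274 → 137 → 412 → 206 → 103 → 310 → 155 → 466 → 233 → 700 → 350 → 175 → 526 → 263 → 790 → 395 → 1186 → 593 → 1780 → 890 → 445 → 1336 → 668 → 334 → 167 → 502 → 251 → 754 → 377 → 1132 → 566 → 283 → 850 → 425 → 1276 → 638 → 319 → 958 → 479 → 1438 → 719 → 2158 → 1079 → 3238 → 1619 → 4858 → 2429 → 7288 → 3644 → 1822 → 911 → 2734 → 1367 → 4102 → 2051 → 6154 → 3077 → 9232 → 4616 → 2308 → 1154 → 577 → 1732 → 866 → 433 → 1300 → 650 → 325 → 976 → 488 → 244 → 122 → 61 → 184 → 92 → 46 → 23 → 70 → 35 → 106 → 53 → 160 → 80 → 40 → 20 → 10 → 5 → 16 → 8 → 4 → 2 → 1
Total steps = 99

99 steps


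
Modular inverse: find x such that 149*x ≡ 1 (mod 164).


Use the extended Euclidean algorithm on (164, 149); each row r = 164*s + 149*t:
r=164, s=1, t=0
r=149, s=0, t=1
q=1: r=15, s=1, t=-1   [164*(1) + 149*(-1) = 15]
q=9: r=14, s=-9, t=10   [164*(-9) + 149*(10) = 14]
q=1: r=1, s=10, t=-11   [164*(10) + 149*(-11) = 1]
q=14: r=0, s=-149, t=164   [164*(-149) + 149*(164) = 0]
GCD = 1 with t = -11, so 149*(-11) ≡ 1 (mod 164)
Inverse = -11 mod 164 = 153
Check: 149 * 153 = 22797 ≡ 1 (mod 164)

149^(-1) ≡ 153 (mod 164)


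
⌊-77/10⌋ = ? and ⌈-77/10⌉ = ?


-77/10 = -7.7000
floor = -8
ceil = -7

floor = -8, ceil = -7


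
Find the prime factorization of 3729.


3729 / 3 = 1243
1243 / 11 = 113
113 / 113 = 1
3729 = 3 × 11 × 113


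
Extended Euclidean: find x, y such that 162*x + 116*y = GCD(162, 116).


Tabular extended Euclidean (each row: r = 162*s + 116*t):
r=162, s=1, t=0
r=116, s=0, t=1
q=1: r=46, s=1, t=-1   [162*(1) + 116*(-1) = 46]
q=2: r=24, s=-2, t=3   [162*(-2) + 116*(3) = 24]
q=1: r=22, s=3, t=-4   [162*(3) + 116*(-4) = 22]
q=1: r=2, s=-5, t=7   [162*(-5) + 116*(7) = 2]
q=11: r=0, s=58, t=-81   [162*(58) + 116*(-81) = 0]
GCD = 2; from the row with r=2: x=-5, y=7
Check: 162*(-5) + 116*(7) = -810 + 812 = 2

GCD = 2, x = -5, y = 7


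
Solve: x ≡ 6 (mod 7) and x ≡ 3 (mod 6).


M = 7*6 = 42
M1 = M/7 = 6, M2 = M/6 = 7
M1^(-1) mod 7 = 6, M2^(-1) mod 6 = 1
x = 6*6*6 + 3*7*1 = 237
237 mod 42 = 27
Check: 27 mod 7 = 6 ✓, 27 mod 6 = 3 ✓

x ≡ 27 (mod 42)


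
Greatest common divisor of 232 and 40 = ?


232 = 5 * 40 + 32
40 = 1 * 32 + 8
32 = 4 * 8 + 0
GCD = 8


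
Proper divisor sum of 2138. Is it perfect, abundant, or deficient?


Proper divisors: 1, 2, 1069
Sum = 1 + 2 + 1069 = 1072
1072 < 2138 → deficient

s(2138) = 1072 (deficient)


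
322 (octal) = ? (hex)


322 (base 8) = 210 (decimal)
210 (decimal) = D2 (base 16)


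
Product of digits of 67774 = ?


6 × 7 × 7 × 7 × 4 = 8232


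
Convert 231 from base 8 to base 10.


231 (base 8) = 153 (decimal)
153 (decimal) = 153 (base 10)


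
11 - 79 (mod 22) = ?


11 - 79 = -68
-68 mod 22 = 20


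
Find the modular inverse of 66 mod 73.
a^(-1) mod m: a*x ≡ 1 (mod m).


Use the extended Euclidean algorithm on (73, 66); each row r = 73*s + 66*t:
r=73, s=1, t=0
r=66, s=0, t=1
q=1: r=7, s=1, t=-1   [73*(1) + 66*(-1) = 7]
q=9: r=3, s=-9, t=10   [73*(-9) + 66*(10) = 3]
q=2: r=1, s=19, t=-21   [73*(19) + 66*(-21) = 1]
q=3: r=0, s=-66, t=73   [73*(-66) + 66*(73) = 0]
GCD = 1 with t = -21, so 66*(-21) ≡ 1 (mod 73)
Inverse = -21 mod 73 = 52
Check: 66 * 52 = 3432 ≡ 1 (mod 73)

66^(-1) ≡ 52 (mod 73)


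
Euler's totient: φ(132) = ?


132 = 2^2 × 3 × 11
Prime factors: 2, 3, 11
φ(132) = 132 × (1-1/2) × (1-1/3) × (1-1/11)
= 132 × 1/2 × 2/3 × 10/11 = 40

φ(132) = 40


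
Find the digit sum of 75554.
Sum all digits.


7 + 5 + 5 + 5 + 4 = 26


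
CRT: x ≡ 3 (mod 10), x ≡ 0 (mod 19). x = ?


M = 10*19 = 190
M1 = M/10 = 19, M2 = M/19 = 10
M1^(-1) mod 10 = 9, M2^(-1) mod 19 = 2
x = 3*19*9 + 0*10*2 = 513
513 mod 190 = 133
Check: 133 mod 10 = 3 ✓, 133 mod 19 = 0 ✓

x ≡ 133 (mod 190)


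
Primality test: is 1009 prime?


Check divisors up to sqrt(1009) = 31.7648
No divisors found.
1009 is prime.

Yes, 1009 is prime


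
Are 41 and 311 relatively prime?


Euclidean algorithm:
311 = 7 * 41 + 24
41 = 1 * 24 + 17
24 = 1 * 17 + 7
17 = 2 * 7 + 3
7 = 2 * 3 + 1
3 = 3 * 1 + 0
GCD(41, 311) = 1

Yes, coprime (GCD = 1)


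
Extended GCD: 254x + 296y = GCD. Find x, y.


Tabular extended Euclidean (each row: r = 254*s + 296*t):
r=254, s=1, t=0
r=296, s=0, t=1
q=0: r=254, s=1, t=0   [254*(1) + 296*(0) = 254]
q=1: r=42, s=-1, t=1   [254*(-1) + 296*(1) = 42]
q=6: r=2, s=7, t=-6   [254*(7) + 296*(-6) = 2]
q=21: r=0, s=-148, t=127   [254*(-148) + 296*(127) = 0]
GCD = 2; from the row with r=2: x=7, y=-6
Check: 254*(7) + 296*(-6) = 1778 - 1776 = 2

GCD = 2, x = 7, y = -6


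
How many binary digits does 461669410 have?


461669410 in base 2 = 11011100001001000010000100010
Number of digits = 29

29 digits (base 2)


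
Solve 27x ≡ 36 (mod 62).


GCD(27, 62) = 1, unique solution
a^(-1) mod 62 = 23
x = 23 * 36 mod 62 = 22

x ≡ 22 (mod 62)


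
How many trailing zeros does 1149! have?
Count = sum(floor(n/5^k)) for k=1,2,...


floor(1149/5) = 229
floor(1149/25) = 45
floor(1149/125) = 9
floor(1149/625) = 1
Total = 284

284 trailing zeros


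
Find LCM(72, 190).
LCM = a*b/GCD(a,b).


GCD(72, 190) = 2
LCM = 72*190/2 = 13680/2 = 6840

LCM = 6840


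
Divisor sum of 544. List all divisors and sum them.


Divisors of 544: 1, 2, 4, 8, 16, 17, 32, 34, 68, 136, 272, 544
Sum = 1 + 2 + 4 + 8 + 16 + 17 + 32 + 34 + 68 + 136 + 272 + 544 = 1134

σ(544) = 1134


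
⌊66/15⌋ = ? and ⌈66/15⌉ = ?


66/15 = 4.4000
floor = 4
ceil = 5

floor = 4, ceil = 5


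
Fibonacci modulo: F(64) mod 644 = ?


F(k) mod 644 for k=1..64:
1, 1, 2, 3, 5, 8, 13, 21, 34, 55, 89, 144, 233, 377, 610, 343, 309, 8, 317, 325, 642, 323, 321, 0, 321, 321, 642, 319, 317, 636, 309, 301, 610, 267, 233, 500, 89, 589, 34, 623, 13, 636, 5, 641, 2, 643, 1, 0, 1, 1, 2, 3, 5, 8, 13, 21, 34, 55, 89, 144, 233, 377, 610, 343
F(64) mod 644 = 343


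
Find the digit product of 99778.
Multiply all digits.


9 × 9 × 7 × 7 × 8 = 31752


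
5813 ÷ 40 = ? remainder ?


5813 = 40 * 145 + 13
Check: 5800 + 13 = 5813

q = 145, r = 13


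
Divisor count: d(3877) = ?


3877 = 3877^1
d(3877) = (1+1) = 2

2 divisors


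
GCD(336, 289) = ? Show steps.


336 = 1 * 289 + 47
289 = 6 * 47 + 7
47 = 6 * 7 + 5
7 = 1 * 5 + 2
5 = 2 * 2 + 1
2 = 2 * 1 + 0
GCD = 1


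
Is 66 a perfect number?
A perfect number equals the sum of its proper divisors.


Proper divisors of 66: 1, 2, 3, 6, 11, 22, 33
Sum = 1 + 2 + 3 + 6 + 11 + 22 + 33 = 78

No, 66 is not perfect (78 ≠ 66)


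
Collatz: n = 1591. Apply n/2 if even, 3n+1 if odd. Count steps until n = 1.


1591 → 4774 → 2387 → 7162 → 3581 → 10744 → 5372 → 2686 → 1343 → 4030 → 2015 → 6046 → 3023 → 9070 → 4535 → 13606 → 6803 → 20410 → 10205 → 30616 → 15308 → 7654 → 3827 → 11482 → 5741 → 17224 → 8612 → 4306 → 2153 → 6460 → 3230 → 1615 → 4846 → 2423 → 7270 → 3635 → 10906 → 5453 → 16360 → 8180 → 4090 → 2045 → 6136 → 3068 → 1534 → 767 → 2302 → 1151 → 3454 → 1727 → 5182 → 2591 → 7774 → 3887 → 11662 → 5831 → 17494 → 8747 → 26242 → 13121 → 39364 → 19682 → 9841 → 29524 → 14762 → 7381 → 22144 → 11072 → 5536 → 2768 → 1384 → 692 → 346 → 173 → 520 → 260 → 130 → 65 → 196 → 98 → 49 → 148 → 74 → 37 → 112 → 56 → 28 → 14 → 7 → 22 → 11 → 34 → 17 → 52 → 26 → 13 → 40 → 20 → 10 → 5 → 16 → 8 → 4 → 2 → 1
Total steps = 104

104 steps


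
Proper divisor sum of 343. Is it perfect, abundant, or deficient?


Proper divisors: 1, 7, 49
Sum = 1 + 7 + 49 = 57
57 < 343 → deficient

s(343) = 57 (deficient)


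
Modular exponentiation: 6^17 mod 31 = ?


6^1 mod 31 = 6
6^2 mod 31 = 5
6^3 mod 31 = 30
6^4 mod 31 = 25
6^5 mod 31 = 26
6^6 mod 31 = 1
6^7 mod 31 = 6
6^8 mod 31 = 5
6^9 mod 31 = 30
6^10 mod 31 = 25
6^11 mod 31 = 26
6^12 mod 31 = 1
6^13 mod 31 = 6
6^14 mod 31 = 5
6^15 mod 31 = 30
6^16 mod 31 = 25
6^17 mod 31 = 26


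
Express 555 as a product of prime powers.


555 / 3 = 185
185 / 5 = 37
37 / 37 = 1
555 = 3 × 5 × 37


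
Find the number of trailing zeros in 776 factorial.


floor(776/5) = 155
floor(776/25) = 31
floor(776/125) = 6
floor(776/625) = 1
Total = 193

193 trailing zeros


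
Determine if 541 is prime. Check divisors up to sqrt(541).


Check divisors up to sqrt(541) = 23.2594
No divisors found.
541 is prime.

Yes, 541 is prime


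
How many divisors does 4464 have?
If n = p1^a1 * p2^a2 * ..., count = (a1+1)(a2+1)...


4464 = 2^4 × 3^2 × 31^1
d(4464) = (4+1) × (2+1) × (1+1) = 30

30 divisors


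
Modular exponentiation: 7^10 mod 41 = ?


7^1 mod 41 = 7
7^2 mod 41 = 8
7^3 mod 41 = 15
7^4 mod 41 = 23
7^5 mod 41 = 38
7^6 mod 41 = 20
7^7 mod 41 = 17
7^8 mod 41 = 37
7^9 mod 41 = 13
7^10 mod 41 = 9


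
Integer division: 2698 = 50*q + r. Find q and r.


2698 = 50 * 53 + 48
Check: 2650 + 48 = 2698

q = 53, r = 48


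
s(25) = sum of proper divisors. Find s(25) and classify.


Proper divisors: 1, 5
Sum = 1 + 5 = 6
6 < 25 → deficient

s(25) = 6 (deficient)


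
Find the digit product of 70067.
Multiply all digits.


7 × 0 × 0 × 6 × 7 = 0


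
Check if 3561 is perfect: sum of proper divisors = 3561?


Proper divisors of 3561: 1, 3, 1187
Sum = 1 + 3 + 1187 = 1191

No, 3561 is not perfect (1191 ≠ 3561)


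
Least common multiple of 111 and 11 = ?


GCD(111, 11) = 1
LCM = 111*11/1 = 1221/1 = 1221

LCM = 1221


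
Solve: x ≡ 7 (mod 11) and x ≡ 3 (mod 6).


M = 11*6 = 66
M1 = M/11 = 6, M2 = M/6 = 11
M1^(-1) mod 11 = 2, M2^(-1) mod 6 = 5
x = 7*6*2 + 3*11*5 = 249
249 mod 66 = 51
Check: 51 mod 11 = 7 ✓, 51 mod 6 = 3 ✓

x ≡ 51 (mod 66)


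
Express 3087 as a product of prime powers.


3087 / 3 = 1029
1029 / 3 = 343
343 / 7 = 49
49 / 7 = 7
7 / 7 = 1
3087 = 3^2 × 7^3


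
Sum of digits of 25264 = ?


2 + 5 + 2 + 6 + 4 = 19


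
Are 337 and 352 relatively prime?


Euclidean algorithm:
352 = 1 * 337 + 15
337 = 22 * 15 + 7
15 = 2 * 7 + 1
7 = 7 * 1 + 0
GCD(337, 352) = 1

Yes, coprime (GCD = 1)


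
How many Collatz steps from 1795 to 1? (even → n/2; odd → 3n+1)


1795 → 5386 → 2693 → 8080 → 4040 → 2020 → 1010 → 505 → 1516 → 758 → 379 → 1138 → 569 → 1708 → 854 → 427 → 1282 → 641 → 1924 → 962 → 481 → 1444 → 722 → 361 → 1084 → 542 → 271 → 814 → 407 → 1222 → 611 → 1834 → 917 → 2752 → 1376 → 688 → 344 → 172 → 86 → 43 → 130 → 65 → 196 → 98 → 49 → 148 → 74 → 37 → 112 → 56 → 28 → 14 → 7 → 22 → 11 → 34 → 17 → 52 → 26 → 13 → 40 → 20 → 10 → 5 → 16 → 8 → 4 → 2 → 1
Total steps = 68

68 steps


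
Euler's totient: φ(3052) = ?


3052 = 2^2 × 7 × 109
Prime factors: 2, 7, 109
φ(3052) = 3052 × (1-1/2) × (1-1/7) × (1-1/109)
= 3052 × 1/2 × 6/7 × 108/109 = 1296

φ(3052) = 1296


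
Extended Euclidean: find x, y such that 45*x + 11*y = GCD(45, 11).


Tabular extended Euclidean (each row: r = 45*s + 11*t):
r=45, s=1, t=0
r=11, s=0, t=1
q=4: r=1, s=1, t=-4   [45*(1) + 11*(-4) = 1]
q=11: r=0, s=-11, t=45   [45*(-11) + 11*(45) = 0]
GCD = 1; from the row with r=1: x=1, y=-4
Check: 45*(1) + 11*(-4) = 45 - 44 = 1

GCD = 1, x = 1, y = -4


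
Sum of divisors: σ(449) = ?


Divisors of 449: 1, 449
Sum = 1 + 449 = 450

σ(449) = 450


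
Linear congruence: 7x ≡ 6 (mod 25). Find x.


GCD(7, 25) = 1, unique solution
a^(-1) mod 25 = 18
x = 18 * 6 mod 25 = 8

x ≡ 8 (mod 25)


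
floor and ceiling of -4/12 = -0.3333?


-4/12 = -0.3333
floor = -1
ceil = 0

floor = -1, ceil = 0


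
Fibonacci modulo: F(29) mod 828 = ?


F(k) mod 828 for k=1..29:
1, 1, 2, 3, 5, 8, 13, 21, 34, 55, 89, 144, 233, 377, 610, 159, 769, 100, 41, 141, 182, 323, 505, 0, 505, 505, 182, 687, 41
F(29) mod 828 = 41


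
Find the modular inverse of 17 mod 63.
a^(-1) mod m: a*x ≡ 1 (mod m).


Use the extended Euclidean algorithm on (63, 17); each row r = 63*s + 17*t:
r=63, s=1, t=0
r=17, s=0, t=1
q=3: r=12, s=1, t=-3   [63*(1) + 17*(-3) = 12]
q=1: r=5, s=-1, t=4   [63*(-1) + 17*(4) = 5]
q=2: r=2, s=3, t=-11   [63*(3) + 17*(-11) = 2]
q=2: r=1, s=-7, t=26   [63*(-7) + 17*(26) = 1]
q=2: r=0, s=17, t=-63   [63*(17) + 17*(-63) = 0]
GCD = 1 with t = 26, so 17*(26) ≡ 1 (mod 63)
Inverse = 26 mod 63 = 26
Check: 17 * 26 = 442 ≡ 1 (mod 63)

17^(-1) ≡ 26 (mod 63)


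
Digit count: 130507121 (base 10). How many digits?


130507121 has 9 digits in base 10
floor(log10(130507121)) + 1 = floor(8.1156) + 1 = 9

9 digits (base 10)


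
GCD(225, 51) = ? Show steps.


225 = 4 * 51 + 21
51 = 2 * 21 + 9
21 = 2 * 9 + 3
9 = 3 * 3 + 0
GCD = 3


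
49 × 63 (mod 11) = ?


49 × 63 = 3087
3087 mod 11 = 7


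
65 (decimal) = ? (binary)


65 (base 10) = 65 (decimal)
65 (decimal) = 1000001 (base 2)


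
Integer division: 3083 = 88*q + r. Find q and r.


3083 = 88 * 35 + 3
Check: 3080 + 3 = 3083

q = 35, r = 3


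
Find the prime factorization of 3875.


3875 / 5 = 775
775 / 5 = 155
155 / 5 = 31
31 / 31 = 1
3875 = 5^3 × 31


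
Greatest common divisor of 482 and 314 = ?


482 = 1 * 314 + 168
314 = 1 * 168 + 146
168 = 1 * 146 + 22
146 = 6 * 22 + 14
22 = 1 * 14 + 8
14 = 1 * 8 + 6
8 = 1 * 6 + 2
6 = 3 * 2 + 0
GCD = 2


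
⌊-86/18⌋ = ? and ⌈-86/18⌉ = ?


-86/18 = -4.7778
floor = -5
ceil = -4

floor = -5, ceil = -4


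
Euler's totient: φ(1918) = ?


1918 = 2 × 7 × 137
Prime factors: 2, 7, 137
φ(1918) = 1918 × (1-1/2) × (1-1/7) × (1-1/137)
= 1918 × 1/2 × 6/7 × 136/137 = 816

φ(1918) = 816


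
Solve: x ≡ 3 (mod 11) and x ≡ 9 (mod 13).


M = 11*13 = 143
M1 = M/11 = 13, M2 = M/13 = 11
M1^(-1) mod 11 = 6, M2^(-1) mod 13 = 6
x = 3*13*6 + 9*11*6 = 828
828 mod 143 = 113
Check: 113 mod 11 = 3 ✓, 113 mod 13 = 9 ✓

x ≡ 113 (mod 143)


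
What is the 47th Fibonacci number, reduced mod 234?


F(k) mod 234 for k=1..47:
1, 1, 2, 3, 5, 8, 13, 21, 34, 55, 89, 144, 233, 143, 142, 51, 193, 10, 203, 213, 182, 161, 109, 36, 145, 181, 92, 39, 131, 170, 67, 3, 70, 73, 143, 216, 125, 107, 232, 105, 103, 208, 77, 51, 128, 179, 73
F(47) mod 234 = 73


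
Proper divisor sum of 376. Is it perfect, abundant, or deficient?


Proper divisors: 1, 2, 4, 8, 47, 94, 188
Sum = 1 + 2 + 4 + 8 + 47 + 94 + 188 = 344
344 < 376 → deficient

s(376) = 344 (deficient)


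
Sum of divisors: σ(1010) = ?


Divisors of 1010: 1, 2, 5, 10, 101, 202, 505, 1010
Sum = 1 + 2 + 5 + 10 + 101 + 202 + 505 + 1010 = 1836

σ(1010) = 1836


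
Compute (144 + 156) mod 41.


144 + 156 = 300
300 mod 41 = 13


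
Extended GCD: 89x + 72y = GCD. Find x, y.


Tabular extended Euclidean (each row: r = 89*s + 72*t):
r=89, s=1, t=0
r=72, s=0, t=1
q=1: r=17, s=1, t=-1   [89*(1) + 72*(-1) = 17]
q=4: r=4, s=-4, t=5   [89*(-4) + 72*(5) = 4]
q=4: r=1, s=17, t=-21   [89*(17) + 72*(-21) = 1]
q=4: r=0, s=-72, t=89   [89*(-72) + 72*(89) = 0]
GCD = 1; from the row with r=1: x=17, y=-21
Check: 89*(17) + 72*(-21) = 1513 - 1512 = 1

GCD = 1, x = 17, y = -21


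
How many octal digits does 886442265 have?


886442265 in base 8 = 6465404431
Number of digits = 10

10 digits (base 8)


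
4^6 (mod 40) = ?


4^1 mod 40 = 4
4^2 mod 40 = 16
4^3 mod 40 = 24
4^4 mod 40 = 16
4^5 mod 40 = 24
4^6 mod 40 = 16


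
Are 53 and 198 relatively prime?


Euclidean algorithm:
198 = 3 * 53 + 39
53 = 1 * 39 + 14
39 = 2 * 14 + 11
14 = 1 * 11 + 3
11 = 3 * 3 + 2
3 = 1 * 2 + 1
2 = 2 * 1 + 0
GCD(53, 198) = 1

Yes, coprime (GCD = 1)


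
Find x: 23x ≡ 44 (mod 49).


GCD(23, 49) = 1, unique solution
a^(-1) mod 49 = 32
x = 32 * 44 mod 49 = 36

x ≡ 36 (mod 49)


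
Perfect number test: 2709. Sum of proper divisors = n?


Proper divisors of 2709: 1, 3, 7, 9, 21, 43, 63, 129, 301, 387, 903
Sum = 1 + 3 + 7 + 9 + 21 + 43 + 63 + 129 + 301 + 387 + 903 = 1867

No, 2709 is not perfect (1867 ≠ 2709)


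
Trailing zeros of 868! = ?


floor(868/5) = 173
floor(868/25) = 34
floor(868/125) = 6
floor(868/625) = 1
Total = 214

214 trailing zeros


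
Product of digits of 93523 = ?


9 × 3 × 5 × 2 × 3 = 810


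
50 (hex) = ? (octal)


50 (base 16) = 80 (decimal)
80 (decimal) = 120 (base 8)


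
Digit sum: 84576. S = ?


8 + 4 + 5 + 7 + 6 = 30


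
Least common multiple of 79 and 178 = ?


GCD(79, 178) = 1
LCM = 79*178/1 = 14062/1 = 14062

LCM = 14062


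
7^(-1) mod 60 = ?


Use the extended Euclidean algorithm on (60, 7); each row r = 60*s + 7*t:
r=60, s=1, t=0
r=7, s=0, t=1
q=8: r=4, s=1, t=-8   [60*(1) + 7*(-8) = 4]
q=1: r=3, s=-1, t=9   [60*(-1) + 7*(9) = 3]
q=1: r=1, s=2, t=-17   [60*(2) + 7*(-17) = 1]
q=3: r=0, s=-7, t=60   [60*(-7) + 7*(60) = 0]
GCD = 1 with t = -17, so 7*(-17) ≡ 1 (mod 60)
Inverse = -17 mod 60 = 43
Check: 7 * 43 = 301 ≡ 1 (mod 60)

7^(-1) ≡ 43 (mod 60)


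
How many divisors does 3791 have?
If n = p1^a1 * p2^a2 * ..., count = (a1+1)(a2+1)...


3791 = 17^1 × 223^1
d(3791) = (1+1) × (1+1) = 4

4 divisors


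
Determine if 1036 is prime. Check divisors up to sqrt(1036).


1036 / 2 = 518 (exact division)
1036 is NOT prime.

No, 1036 is not prime


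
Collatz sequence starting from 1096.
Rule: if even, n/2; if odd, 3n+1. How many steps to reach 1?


1096 → 548 → 274 → 137 → 412 → 206 → 103 → 310 → 155 → 466 → 233 → 700 → 350 → 175 → 526 → 263 → 790 → 395 → 1186 → 593 → 1780 → 890 → 445 → 1336 → 668 → 334 → 167 → 502 → 251 → 754 → 377 → 1132 → 566 → 283 → 850 → 425 → 1276 → 638 → 319 → 958 → 479 → 1438 → 719 → 2158 → 1079 → 3238 → 1619 → 4858 → 2429 → 7288 → 3644 → 1822 → 911 → 2734 → 1367 → 4102 → 2051 → 6154 → 3077 → 9232 → 4616 → 2308 → 1154 → 577 → 1732 → 866 → 433 → 1300 → 650 → 325 → 976 → 488 → 244 → 122 → 61 → 184 → 92 → 46 → 23 → 70 → 35 → 106 → 53 → 160 → 80 → 40 → 20 → 10 → 5 → 16 → 8 → 4 → 2 → 1
Total steps = 93

93 steps


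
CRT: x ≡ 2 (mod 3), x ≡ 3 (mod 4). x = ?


M = 3*4 = 12
M1 = M/3 = 4, M2 = M/4 = 3
M1^(-1) mod 3 = 1, M2^(-1) mod 4 = 3
x = 2*4*1 + 3*3*3 = 35
35 mod 12 = 11
Check: 11 mod 3 = 2 ✓, 11 mod 4 = 3 ✓

x ≡ 11 (mod 12)


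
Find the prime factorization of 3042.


3042 / 2 = 1521
1521 / 3 = 507
507 / 3 = 169
169 / 13 = 13
13 / 13 = 1
3042 = 2 × 3^2 × 13^2


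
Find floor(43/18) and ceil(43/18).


43/18 = 2.3889
floor = 2
ceil = 3

floor = 2, ceil = 3


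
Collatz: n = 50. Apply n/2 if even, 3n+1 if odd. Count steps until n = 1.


50 → 25 → 76 → 38 → 19 → 58 → 29 → 88 → 44 → 22 → 11 → 34 → 17 → 52 → 26 → 13 → 40 → 20 → 10 → 5 → 16 → 8 → 4 → 2 → 1
Total steps = 24

24 steps


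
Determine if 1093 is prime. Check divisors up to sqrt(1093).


Check divisors up to sqrt(1093) = 33.0606
No divisors found.
1093 is prime.

Yes, 1093 is prime


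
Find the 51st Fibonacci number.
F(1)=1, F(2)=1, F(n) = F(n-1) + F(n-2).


Sequence: 1, 1, 2, 3, 5, 8, 13, 21, 34, 55, 89, 144, 233, 377, 610, 987, 1597, 2584, 4181, 6765, 10946, 17711, 28657, 46368, 75025, 121393, 196418, 317811, 514229, 832040, 1346269, 2178309, 3524578, 5702887, 9227465, 14930352, 24157817, 39088169, 63245986, 102334155, 165580141, 267914296, 433494437, 701408733, 1134903170, 1836311903, 2971215073, 4807526976, 7778742049, 12586269025, 20365011074
F(51) = 20365011074


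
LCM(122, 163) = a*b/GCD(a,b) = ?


GCD(122, 163) = 1
LCM = 122*163/1 = 19886/1 = 19886

LCM = 19886


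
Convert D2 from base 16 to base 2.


D2 (base 16) = 210 (decimal)
210 (decimal) = 11010010 (base 2)


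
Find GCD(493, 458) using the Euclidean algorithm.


493 = 1 * 458 + 35
458 = 13 * 35 + 3
35 = 11 * 3 + 2
3 = 1 * 2 + 1
2 = 2 * 1 + 0
GCD = 1


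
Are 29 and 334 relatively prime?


Euclidean algorithm:
334 = 11 * 29 + 15
29 = 1 * 15 + 14
15 = 1 * 14 + 1
14 = 14 * 1 + 0
GCD(29, 334) = 1

Yes, coprime (GCD = 1)


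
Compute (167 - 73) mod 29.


167 - 73 = 94
94 mod 29 = 7


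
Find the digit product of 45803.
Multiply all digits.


4 × 5 × 8 × 0 × 3 = 0


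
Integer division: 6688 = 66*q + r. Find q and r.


6688 = 66 * 101 + 22
Check: 6666 + 22 = 6688

q = 101, r = 22


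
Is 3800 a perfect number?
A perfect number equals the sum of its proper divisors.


Proper divisors of 3800: 1, 2, 4, 5, 8, 10, 19, 20, 25, 38, 40, 50, 76, 95, 100, 152, 190, 200, 380, 475, 760, 950, 1900
Sum = 1 + 2 + 4 + 5 + 8 + 10 + 19 + 20 + 25 + 38 + 40 + 50 + 76 + 95 + 100 + 152 + 190 + 200 + 380 + 475 + 760 + 950 + 1900 = 5500

No, 3800 is not perfect (5500 ≠ 3800)


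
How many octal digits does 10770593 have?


10770593 in base 8 = 51054241
Number of digits = 8

8 digits (base 8)


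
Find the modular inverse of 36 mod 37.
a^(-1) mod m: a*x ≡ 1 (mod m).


Use the extended Euclidean algorithm on (37, 36); each row r = 37*s + 36*t:
r=37, s=1, t=0
r=36, s=0, t=1
q=1: r=1, s=1, t=-1   [37*(1) + 36*(-1) = 1]
q=36: r=0, s=-36, t=37   [37*(-36) + 36*(37) = 0]
GCD = 1 with t = -1, so 36*(-1) ≡ 1 (mod 37)
Inverse = -1 mod 37 = 36
Check: 36 * 36 = 1296 ≡ 1 (mod 37)

36^(-1) ≡ 36 (mod 37)


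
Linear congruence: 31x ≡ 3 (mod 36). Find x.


GCD(31, 36) = 1, unique solution
a^(-1) mod 36 = 7
x = 7 * 3 mod 36 = 21

x ≡ 21 (mod 36)


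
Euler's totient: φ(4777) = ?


4777 = 17 × 281
Prime factors: 17, 281
φ(4777) = 4777 × (1-1/17) × (1-1/281)
= 4777 × 16/17 × 280/281 = 4480

φ(4777) = 4480


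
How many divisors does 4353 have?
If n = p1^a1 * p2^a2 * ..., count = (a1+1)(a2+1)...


4353 = 3^1 × 1451^1
d(4353) = (1+1) × (1+1) = 4

4 divisors


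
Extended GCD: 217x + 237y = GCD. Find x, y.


Tabular extended Euclidean (each row: r = 217*s + 237*t):
r=217, s=1, t=0
r=237, s=0, t=1
q=0: r=217, s=1, t=0   [217*(1) + 237*(0) = 217]
q=1: r=20, s=-1, t=1   [217*(-1) + 237*(1) = 20]
q=10: r=17, s=11, t=-10   [217*(11) + 237*(-10) = 17]
q=1: r=3, s=-12, t=11   [217*(-12) + 237*(11) = 3]
q=5: r=2, s=71, t=-65   [217*(71) + 237*(-65) = 2]
q=1: r=1, s=-83, t=76   [217*(-83) + 237*(76) = 1]
q=2: r=0, s=237, t=-217   [217*(237) + 237*(-217) = 0]
GCD = 1; from the row with r=1: x=-83, y=76
Check: 217*(-83) + 237*(76) = -18011 + 18012 = 1

GCD = 1, x = -83, y = 76


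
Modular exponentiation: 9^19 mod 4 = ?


9^1 mod 4 = 1
9^2 mod 4 = 1
9^3 mod 4 = 1
9^4 mod 4 = 1
9^5 mod 4 = 1
9^6 mod 4 = 1
9^7 mod 4 = 1
9^8 mod 4 = 1
9^9 mod 4 = 1
9^10 mod 4 = 1
9^11 mod 4 = 1
9^12 mod 4 = 1
9^13 mod 4 = 1
9^14 mod 4 = 1
9^15 mod 4 = 1
9^16 mod 4 = 1
9^17 mod 4 = 1
9^18 mod 4 = 1
9^19 mod 4 = 1


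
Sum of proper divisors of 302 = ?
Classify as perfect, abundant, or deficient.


Proper divisors: 1, 2, 151
Sum = 1 + 2 + 151 = 154
154 < 302 → deficient

s(302) = 154 (deficient)


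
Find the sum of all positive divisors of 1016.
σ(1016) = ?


Divisors of 1016: 1, 2, 4, 8, 127, 254, 508, 1016
Sum = 1 + 2 + 4 + 8 + 127 + 254 + 508 + 1016 = 1920

σ(1016) = 1920


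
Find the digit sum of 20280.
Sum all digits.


2 + 0 + 2 + 8 + 0 = 12


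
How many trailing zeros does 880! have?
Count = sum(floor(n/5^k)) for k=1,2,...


floor(880/5) = 176
floor(880/25) = 35
floor(880/125) = 7
floor(880/625) = 1
Total = 219

219 trailing zeros


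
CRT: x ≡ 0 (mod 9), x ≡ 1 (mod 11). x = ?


M = 9*11 = 99
M1 = M/9 = 11, M2 = M/11 = 9
M1^(-1) mod 9 = 5, M2^(-1) mod 11 = 5
x = 0*11*5 + 1*9*5 = 45
45 mod 99 = 45
Check: 45 mod 9 = 0 ✓, 45 mod 11 = 1 ✓

x ≡ 45 (mod 99)


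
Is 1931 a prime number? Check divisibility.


Check divisors up to sqrt(1931) = 43.9431
No divisors found.
1931 is prime.

Yes, 1931 is prime


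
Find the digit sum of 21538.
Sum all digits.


2 + 1 + 5 + 3 + 8 = 19


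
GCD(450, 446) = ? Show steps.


450 = 1 * 446 + 4
446 = 111 * 4 + 2
4 = 2 * 2 + 0
GCD = 2


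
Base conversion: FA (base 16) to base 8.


FA (base 16) = 250 (decimal)
250 (decimal) = 372 (base 8)


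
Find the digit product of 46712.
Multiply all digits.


4 × 6 × 7 × 1 × 2 = 336


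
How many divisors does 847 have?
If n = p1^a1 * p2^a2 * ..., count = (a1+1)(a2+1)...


847 = 7^1 × 11^2
d(847) = (1+1) × (2+1) = 6

6 divisors


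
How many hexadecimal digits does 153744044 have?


153744044 in base 16 = 929F2AC
Number of digits = 7

7 digits (base 16)


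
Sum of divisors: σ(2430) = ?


Divisors of 2430: 1, 2, 3, 5, 6, 9, 10, 15, 18, 27, 30, 45, 54, 81, 90, 135, 162, 243, 270, 405, 486, 810, 1215, 2430
Sum = 1 + 2 + 3 + 5 + 6 + 9 + 10 + 15 + 18 + 27 + 30 + 45 + 54 + 81 + 90 + 135 + 162 + 243 + 270 + 405 + 486 + 810 + 1215 + 2430 = 6552

σ(2430) = 6552


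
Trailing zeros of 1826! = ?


floor(1826/5) = 365
floor(1826/25) = 73
floor(1826/125) = 14
floor(1826/625) = 2
Total = 454

454 trailing zeros


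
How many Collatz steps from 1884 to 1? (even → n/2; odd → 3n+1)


1884 → 942 → 471 → 1414 → 707 → 2122 → 1061 → 3184 → 1592 → 796 → 398 → 199 → 598 → 299 → 898 → 449 → 1348 → 674 → 337 → 1012 → 506 → 253 → 760 → 380 → 190 → 95 → 286 → 143 → 430 → 215 → 646 → 323 → 970 → 485 → 1456 → 728 → 364 → 182 → 91 → 274 → 137 → 412 → 206 → 103 → 310 → 155 → 466 → 233 → 700 → 350 → 175 → 526 → 263 → 790 → 395 → 1186 → 593 → 1780 → 890 → 445 → 1336 → 668 → 334 → 167 → 502 → 251 → 754 → 377 → 1132 → 566 → 283 → 850 → 425 → 1276 → 638 → 319 → 958 → 479 → 1438 → 719 → 2158 → 1079 → 3238 → 1619 → 4858 → 2429 → 7288 → 3644 → 1822 → 911 → 2734 → 1367 → 4102 → 2051 → 6154 → 3077 → 9232 → 4616 → 2308 → 1154 → 577 → 1732 → 866 → 433 → 1300 → 650 → 325 → 976 → 488 → 244 → 122 → 61 → 184 → 92 → 46 → 23 → 70 → 35 → 106 → 53 → 160 → 80 → 40 → 20 → 10 → 5 → 16 → 8 → 4 → 2 → 1
Total steps = 130

130 steps


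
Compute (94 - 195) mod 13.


94 - 195 = -101
-101 mod 13 = 3


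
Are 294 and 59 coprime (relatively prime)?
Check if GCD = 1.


Euclidean algorithm:
294 = 4 * 59 + 58
59 = 1 * 58 + 1
58 = 58 * 1 + 0
GCD(294, 59) = 1

Yes, coprime (GCD = 1)


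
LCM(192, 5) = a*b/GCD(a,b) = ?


GCD(192, 5) = 1
LCM = 192*5/1 = 960/1 = 960

LCM = 960


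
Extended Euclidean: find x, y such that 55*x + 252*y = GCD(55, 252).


Tabular extended Euclidean (each row: r = 55*s + 252*t):
r=55, s=1, t=0
r=252, s=0, t=1
q=0: r=55, s=1, t=0   [55*(1) + 252*(0) = 55]
q=4: r=32, s=-4, t=1   [55*(-4) + 252*(1) = 32]
q=1: r=23, s=5, t=-1   [55*(5) + 252*(-1) = 23]
q=1: r=9, s=-9, t=2   [55*(-9) + 252*(2) = 9]
q=2: r=5, s=23, t=-5   [55*(23) + 252*(-5) = 5]
q=1: r=4, s=-32, t=7   [55*(-32) + 252*(7) = 4]
q=1: r=1, s=55, t=-12   [55*(55) + 252*(-12) = 1]
q=4: r=0, s=-252, t=55   [55*(-252) + 252*(55) = 0]
GCD = 1; from the row with r=1: x=55, y=-12
Check: 55*(55) + 252*(-12) = 3025 - 3024 = 1

GCD = 1, x = 55, y = -12


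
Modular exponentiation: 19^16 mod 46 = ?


19^1 mod 46 = 19
19^2 mod 46 = 39
19^3 mod 46 = 5
19^4 mod 46 = 3
19^5 mod 46 = 11
19^6 mod 46 = 25
19^7 mod 46 = 15
19^8 mod 46 = 9
19^9 mod 46 = 33
19^10 mod 46 = 29
19^11 mod 46 = 45
19^12 mod 46 = 27
19^13 mod 46 = 7
19^14 mod 46 = 41
19^15 mod 46 = 43
19^16 mod 46 = 35


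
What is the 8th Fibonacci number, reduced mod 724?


F(k) mod 724 for k=1..8:
1, 1, 2, 3, 5, 8, 13, 21
F(8) mod 724 = 21


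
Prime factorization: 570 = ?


570 / 2 = 285
285 / 3 = 95
95 / 5 = 19
19 / 19 = 1
570 = 2 × 3 × 5 × 19


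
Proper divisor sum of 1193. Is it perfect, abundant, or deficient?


Proper divisors: 1
Sum = 1 = 1
1 < 1193 → deficient

s(1193) = 1 (deficient)


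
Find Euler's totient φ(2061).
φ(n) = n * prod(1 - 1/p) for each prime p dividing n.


2061 = 3^2 × 229
Prime factors: 3, 229
φ(2061) = 2061 × (1-1/3) × (1-1/229)
= 2061 × 2/3 × 228/229 = 1368

φ(2061) = 1368


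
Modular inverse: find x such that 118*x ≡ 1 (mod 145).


Use the extended Euclidean algorithm on (145, 118); each row r = 145*s + 118*t:
r=145, s=1, t=0
r=118, s=0, t=1
q=1: r=27, s=1, t=-1   [145*(1) + 118*(-1) = 27]
q=4: r=10, s=-4, t=5   [145*(-4) + 118*(5) = 10]
q=2: r=7, s=9, t=-11   [145*(9) + 118*(-11) = 7]
q=1: r=3, s=-13, t=16   [145*(-13) + 118*(16) = 3]
q=2: r=1, s=35, t=-43   [145*(35) + 118*(-43) = 1]
q=3: r=0, s=-118, t=145   [145*(-118) + 118*(145) = 0]
GCD = 1 with t = -43, so 118*(-43) ≡ 1 (mod 145)
Inverse = -43 mod 145 = 102
Check: 118 * 102 = 12036 ≡ 1 (mod 145)

118^(-1) ≡ 102 (mod 145)


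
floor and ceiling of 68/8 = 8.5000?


68/8 = 8.5000
floor = 8
ceil = 9

floor = 8, ceil = 9


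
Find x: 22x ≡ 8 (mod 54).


GCD(22, 54) = 2 divides 8
Divide: 11x ≡ 4 (mod 27)
x ≡ 20 (mod 27)


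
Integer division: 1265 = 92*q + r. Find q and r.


1265 = 92 * 13 + 69
Check: 1196 + 69 = 1265

q = 13, r = 69


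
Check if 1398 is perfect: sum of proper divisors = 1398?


Proper divisors of 1398: 1, 2, 3, 6, 233, 466, 699
Sum = 1 + 2 + 3 + 6 + 233 + 466 + 699 = 1410

No, 1398 is not perfect (1410 ≠ 1398)


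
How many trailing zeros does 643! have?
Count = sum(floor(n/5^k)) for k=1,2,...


floor(643/5) = 128
floor(643/25) = 25
floor(643/125) = 5
floor(643/625) = 1
Total = 159

159 trailing zeros


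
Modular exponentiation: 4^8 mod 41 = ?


4^1 mod 41 = 4
4^2 mod 41 = 16
4^3 mod 41 = 23
4^4 mod 41 = 10
4^5 mod 41 = 40
4^6 mod 41 = 37
4^7 mod 41 = 25
4^8 mod 41 = 18


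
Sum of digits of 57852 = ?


5 + 7 + 8 + 5 + 2 = 27


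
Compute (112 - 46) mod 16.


112 - 46 = 66
66 mod 16 = 2


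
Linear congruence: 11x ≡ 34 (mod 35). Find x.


GCD(11, 35) = 1, unique solution
a^(-1) mod 35 = 16
x = 16 * 34 mod 35 = 19

x ≡ 19 (mod 35)


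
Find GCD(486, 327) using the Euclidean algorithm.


486 = 1 * 327 + 159
327 = 2 * 159 + 9
159 = 17 * 9 + 6
9 = 1 * 6 + 3
6 = 2 * 3 + 0
GCD = 3


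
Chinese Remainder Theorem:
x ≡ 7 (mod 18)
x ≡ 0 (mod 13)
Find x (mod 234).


M = 18*13 = 234
M1 = M/18 = 13, M2 = M/13 = 18
M1^(-1) mod 18 = 7, M2^(-1) mod 13 = 8
x = 7*13*7 + 0*18*8 = 637
637 mod 234 = 169
Check: 169 mod 18 = 7 ✓, 169 mod 13 = 0 ✓

x ≡ 169 (mod 234)


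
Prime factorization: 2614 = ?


2614 / 2 = 1307
1307 / 1307 = 1
2614 = 2 × 1307


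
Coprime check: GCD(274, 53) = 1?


Euclidean algorithm:
274 = 5 * 53 + 9
53 = 5 * 9 + 8
9 = 1 * 8 + 1
8 = 8 * 1 + 0
GCD(274, 53) = 1

Yes, coprime (GCD = 1)


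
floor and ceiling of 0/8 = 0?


0/8 = 0
floor = 0
ceil = 0

floor = 0, ceil = 0


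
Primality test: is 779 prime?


779 / 19 = 41 (exact division)
779 is NOT prime.

No, 779 is not prime


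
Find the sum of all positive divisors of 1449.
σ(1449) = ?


Divisors of 1449: 1, 3, 7, 9, 21, 23, 63, 69, 161, 207, 483, 1449
Sum = 1 + 3 + 7 + 9 + 21 + 23 + 63 + 69 + 161 + 207 + 483 + 1449 = 2496

σ(1449) = 2496


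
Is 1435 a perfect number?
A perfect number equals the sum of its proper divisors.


Proper divisors of 1435: 1, 5, 7, 35, 41, 205, 287
Sum = 1 + 5 + 7 + 35 + 41 + 205 + 287 = 581

No, 1435 is not perfect (581 ≠ 1435)


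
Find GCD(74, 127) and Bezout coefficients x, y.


Tabular extended Euclidean (each row: r = 74*s + 127*t):
r=74, s=1, t=0
r=127, s=0, t=1
q=0: r=74, s=1, t=0   [74*(1) + 127*(0) = 74]
q=1: r=53, s=-1, t=1   [74*(-1) + 127*(1) = 53]
q=1: r=21, s=2, t=-1   [74*(2) + 127*(-1) = 21]
q=2: r=11, s=-5, t=3   [74*(-5) + 127*(3) = 11]
q=1: r=10, s=7, t=-4   [74*(7) + 127*(-4) = 10]
q=1: r=1, s=-12, t=7   [74*(-12) + 127*(7) = 1]
q=10: r=0, s=127, t=-74   [74*(127) + 127*(-74) = 0]
GCD = 1; from the row with r=1: x=-12, y=7
Check: 74*(-12) + 127*(7) = -888 + 889 = 1

GCD = 1, x = -12, y = 7


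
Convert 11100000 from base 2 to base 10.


11100000 (base 2) = 224 (decimal)
224 (decimal) = 224 (base 10)


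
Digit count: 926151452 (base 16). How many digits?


926151452 in base 16 = 3733F31C
Number of digits = 8

8 digits (base 16)


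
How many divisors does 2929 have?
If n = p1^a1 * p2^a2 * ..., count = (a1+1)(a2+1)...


2929 = 29^1 × 101^1
d(2929) = (1+1) × (1+1) = 4

4 divisors


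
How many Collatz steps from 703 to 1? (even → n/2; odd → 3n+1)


703 → 2110 → 1055 → 3166 → 1583 → 4750 → 2375 → 7126 → 3563 → 10690 → 5345 → 16036 → 8018 → 4009 → 12028 → 6014 → 3007 → 9022 → 4511 → 13534 → 6767 → 20302 → 10151 → 30454 → 15227 → 45682 → 22841 → 68524 → 34262 → 17131 → 51394 → 25697 → 77092 → 38546 → 19273 → 57820 → 28910 → 14455 → 43366 → 21683 → 65050 → 32525 → 97576 → 48788 → 24394 → 12197 → 36592 → 18296 → 9148 → 4574 → 2287 → 6862 → 3431 → 10294 → 5147 → 15442 → 7721 → 23164 → 11582 → 5791 → 17374 → 8687 → 26062 → 13031 → 39094 → 19547 → 58642 → 29321 → 87964 → 43982 → 21991 → 65974 → 32987 → 98962 → 49481 → 148444 → 74222 → 37111 → 111334 → 55667 → 167002 → 83501 → 250504 → 125252 → 62626 → 31313 → 93940 → 46970 → 23485 → 70456 → 35228 → 17614 → 8807 → 26422 → 13211 → 39634 → 19817 → 59452 → 29726 → 14863 → 44590 → 22295 → 66886 → 33443 → 100330 → 50165 → 150496 → 75248 → 37624 → 18812 → 9406 → 4703 → 14110 → 7055 → 21166 → 10583 → 31750 → 15875 → 47626 → 23813 → 71440 → 35720 → 17860 → 8930 → 4465 → 13396 → 6698 → 3349 → 10048 → 5024 → 2512 → 1256 → 628 → 314 → 157 → 472 → 236 → 118 → 59 → 178 → 89 → 268 → 134 → 67 → 202 → 101 → 304 → 152 → 76 → 38 → 19 → 58 → 29 → 88 → 44 → 22 → 11 → 34 → 17 → 52 → 26 → 13 → 40 → 20 → 10 → 5 → 16 → 8 → 4 → 2 → 1
Total steps = 170

170 steps


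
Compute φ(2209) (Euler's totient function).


2209 = 47^2
Prime factors: 47
φ(2209) = 2209 × (1-1/47)
= 2209 × 46/47 = 2162

φ(2209) = 2162


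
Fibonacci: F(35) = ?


Sequence: 1, 1, 2, 3, 5, 8, 13, 21, 34, 55, 89, 144, 233, 377, 610, 987, 1597, 2584, 4181, 6765, 10946, 17711, 28657, 46368, 75025, 121393, 196418, 317811, 514229, 832040, 1346269, 2178309, 3524578, 5702887, 9227465
F(35) = 9227465


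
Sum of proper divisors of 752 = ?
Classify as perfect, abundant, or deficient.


Proper divisors: 1, 2, 4, 8, 16, 47, 94, 188, 376
Sum = 1 + 2 + 4 + 8 + 16 + 47 + 94 + 188 + 376 = 736
736 < 752 → deficient

s(752) = 736 (deficient)


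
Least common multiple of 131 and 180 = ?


GCD(131, 180) = 1
LCM = 131*180/1 = 23580/1 = 23580

LCM = 23580


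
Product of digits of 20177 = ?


2 × 0 × 1 × 7 × 7 = 0


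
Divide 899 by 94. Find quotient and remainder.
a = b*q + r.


899 = 94 * 9 + 53
Check: 846 + 53 = 899

q = 9, r = 53


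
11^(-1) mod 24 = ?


Use the extended Euclidean algorithm on (24, 11); each row r = 24*s + 11*t:
r=24, s=1, t=0
r=11, s=0, t=1
q=2: r=2, s=1, t=-2   [24*(1) + 11*(-2) = 2]
q=5: r=1, s=-5, t=11   [24*(-5) + 11*(11) = 1]
q=2: r=0, s=11, t=-24   [24*(11) + 11*(-24) = 0]
GCD = 1 with t = 11, so 11*(11) ≡ 1 (mod 24)
Inverse = 11 mod 24 = 11
Check: 11 * 11 = 121 ≡ 1 (mod 24)

11^(-1) ≡ 11 (mod 24)


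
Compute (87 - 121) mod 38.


87 - 121 = -34
-34 mod 38 = 4


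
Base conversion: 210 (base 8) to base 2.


210 (base 8) = 136 (decimal)
136 (decimal) = 10001000 (base 2)


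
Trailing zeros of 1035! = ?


floor(1035/5) = 207
floor(1035/25) = 41
floor(1035/125) = 8
floor(1035/625) = 1
Total = 257

257 trailing zeros


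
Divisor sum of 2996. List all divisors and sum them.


Divisors of 2996: 1, 2, 4, 7, 14, 28, 107, 214, 428, 749, 1498, 2996
Sum = 1 + 2 + 4 + 7 + 14 + 28 + 107 + 214 + 428 + 749 + 1498 + 2996 = 6048

σ(2996) = 6048


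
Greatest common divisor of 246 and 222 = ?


246 = 1 * 222 + 24
222 = 9 * 24 + 6
24 = 4 * 6 + 0
GCD = 6


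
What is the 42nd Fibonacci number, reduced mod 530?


F(k) mod 530 for k=1..42:
1, 1, 2, 3, 5, 8, 13, 21, 34, 55, 89, 144, 233, 377, 80, 457, 7, 464, 471, 405, 346, 221, 37, 258, 295, 23, 318, 341, 129, 470, 69, 9, 78, 87, 165, 252, 417, 139, 26, 165, 191, 356
F(42) mod 530 = 356


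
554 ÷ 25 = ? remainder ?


554 = 25 * 22 + 4
Check: 550 + 4 = 554

q = 22, r = 4


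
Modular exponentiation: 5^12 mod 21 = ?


5^1 mod 21 = 5
5^2 mod 21 = 4
5^3 mod 21 = 20
5^4 mod 21 = 16
5^5 mod 21 = 17
5^6 mod 21 = 1
5^7 mod 21 = 5
5^8 mod 21 = 4
5^9 mod 21 = 20
5^10 mod 21 = 16
5^11 mod 21 = 17
5^12 mod 21 = 1


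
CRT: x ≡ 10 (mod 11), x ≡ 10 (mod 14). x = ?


M = 11*14 = 154
M1 = M/11 = 14, M2 = M/14 = 11
M1^(-1) mod 11 = 4, M2^(-1) mod 14 = 9
x = 10*14*4 + 10*11*9 = 1550
1550 mod 154 = 10
Check: 10 mod 11 = 10 ✓, 10 mod 14 = 10 ✓

x ≡ 10 (mod 154)


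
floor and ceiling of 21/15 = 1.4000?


21/15 = 1.4000
floor = 1
ceil = 2

floor = 1, ceil = 2


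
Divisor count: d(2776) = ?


2776 = 2^3 × 347^1
d(2776) = (3+1) × (1+1) = 8

8 divisors


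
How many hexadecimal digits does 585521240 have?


585521240 in base 16 = 22E65858
Number of digits = 8

8 digits (base 16)


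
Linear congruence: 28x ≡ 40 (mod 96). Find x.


GCD(28, 96) = 4 divides 40
Divide: 7x ≡ 10 (mod 24)
x ≡ 22 (mod 24)


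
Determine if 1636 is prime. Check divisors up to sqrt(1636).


1636 / 2 = 818 (exact division)
1636 is NOT prime.

No, 1636 is not prime


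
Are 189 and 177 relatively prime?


Euclidean algorithm:
189 = 1 * 177 + 12
177 = 14 * 12 + 9
12 = 1 * 9 + 3
9 = 3 * 3 + 0
GCD(189, 177) = 3

No, not coprime (GCD = 3)


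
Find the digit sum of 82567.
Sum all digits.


8 + 2 + 5 + 6 + 7 = 28


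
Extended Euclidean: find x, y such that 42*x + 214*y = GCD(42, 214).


Tabular extended Euclidean (each row: r = 42*s + 214*t):
r=42, s=1, t=0
r=214, s=0, t=1
q=0: r=42, s=1, t=0   [42*(1) + 214*(0) = 42]
q=5: r=4, s=-5, t=1   [42*(-5) + 214*(1) = 4]
q=10: r=2, s=51, t=-10   [42*(51) + 214*(-10) = 2]
q=2: r=0, s=-107, t=21   [42*(-107) + 214*(21) = 0]
GCD = 2; from the row with r=2: x=51, y=-10
Check: 42*(51) + 214*(-10) = 2142 - 2140 = 2

GCD = 2, x = 51, y = -10


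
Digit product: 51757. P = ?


5 × 1 × 7 × 5 × 7 = 1225
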